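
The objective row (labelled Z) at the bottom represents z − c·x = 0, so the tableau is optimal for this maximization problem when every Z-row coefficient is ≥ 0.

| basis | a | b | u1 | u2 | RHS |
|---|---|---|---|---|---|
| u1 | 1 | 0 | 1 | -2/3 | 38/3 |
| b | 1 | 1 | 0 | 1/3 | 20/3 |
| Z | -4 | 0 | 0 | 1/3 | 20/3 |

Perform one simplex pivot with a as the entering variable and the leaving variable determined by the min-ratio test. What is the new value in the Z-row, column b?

Ratio test on column a — row 1: (38/3)/1 = 38/3; row 2: (20/3)/1 = 20/3. Minimum is 20/3 at row 2 (b leaves); pivot element 1.
Divide row 2 by 1; eliminate column a from the other rows.
Z-row update in column b: 0 − (-4)·1 = 4.

4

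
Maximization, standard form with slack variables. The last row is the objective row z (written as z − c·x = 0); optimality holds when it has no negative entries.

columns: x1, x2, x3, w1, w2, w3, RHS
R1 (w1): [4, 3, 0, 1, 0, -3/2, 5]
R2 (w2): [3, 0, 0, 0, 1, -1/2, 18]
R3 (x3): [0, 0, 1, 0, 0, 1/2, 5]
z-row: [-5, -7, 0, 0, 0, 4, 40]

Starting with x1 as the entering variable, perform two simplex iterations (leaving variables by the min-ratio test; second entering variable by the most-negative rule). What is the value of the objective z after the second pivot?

Ratio test on column x1 — row 1: 5/4 = 5/4; row 2: 18/3 = 6; row 3: entry 0 ≤ 0. Minimum is 5/4 at row 1 (w1 leaves); pivot element 4.
Pivot on row 1; the z-row RHS becomes 40 − (-5)·(5/4) = 185/4.
Next entering variable (most negative z-row entry -13/4): x2.
Ratio test on column x2 — row 1: (5/4)/(3/4) = 5/3; row 2: entry -9/4 ≤ 0; row 3: entry 0 ≤ 0. Minimum is 5/3 at row 1 (x1 leaves); pivot element 3/4.
After the second pivot the z-row RHS is 185/4 − (-13/4)·(5/3) = 155/3.

155/3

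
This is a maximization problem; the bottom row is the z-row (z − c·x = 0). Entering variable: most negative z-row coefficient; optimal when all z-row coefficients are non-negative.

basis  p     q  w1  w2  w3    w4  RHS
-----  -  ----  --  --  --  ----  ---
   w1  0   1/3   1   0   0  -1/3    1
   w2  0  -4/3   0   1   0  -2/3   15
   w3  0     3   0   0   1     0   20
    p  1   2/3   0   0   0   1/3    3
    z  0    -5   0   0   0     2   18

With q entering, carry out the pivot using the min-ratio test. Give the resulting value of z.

33

Ratio test on column q — row 1: 1/(1/3) = 3; row 2: entry -4/3 ≤ 0; row 3: 20/3 = 20/3; row 4: 3/(2/3) = 9/2. Minimum is 3 at row 1 (w1 leaves); pivot element 1/3.
Pivot on row 1; the z-row RHS becomes 18 − (-5)·3 = 33.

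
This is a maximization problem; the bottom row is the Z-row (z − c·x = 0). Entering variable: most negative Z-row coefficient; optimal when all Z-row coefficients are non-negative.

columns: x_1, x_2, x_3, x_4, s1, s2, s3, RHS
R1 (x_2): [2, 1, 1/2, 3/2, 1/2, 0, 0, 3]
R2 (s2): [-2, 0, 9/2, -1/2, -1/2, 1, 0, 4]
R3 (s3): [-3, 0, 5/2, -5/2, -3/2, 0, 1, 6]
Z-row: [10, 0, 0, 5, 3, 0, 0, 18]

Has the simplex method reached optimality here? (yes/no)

yes

Every Z-row coefficient is ≥ 0, so the tableau is optimal.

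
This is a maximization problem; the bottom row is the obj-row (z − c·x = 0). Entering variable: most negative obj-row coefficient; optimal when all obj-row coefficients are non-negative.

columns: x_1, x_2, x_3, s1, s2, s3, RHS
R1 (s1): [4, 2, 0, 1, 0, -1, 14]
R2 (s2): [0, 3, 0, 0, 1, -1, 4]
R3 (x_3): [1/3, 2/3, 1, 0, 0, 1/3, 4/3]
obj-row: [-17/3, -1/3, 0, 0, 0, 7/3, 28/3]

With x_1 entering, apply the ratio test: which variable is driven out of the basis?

s1

Column x_1 entries and ratios — s1: 14/4 = 7/2; s2: 0 ≤ 0, skip; x_3: (4/3)/(1/3) = 4.
Smallest ratio is 7/2 in the row of s1, so s1 leaves.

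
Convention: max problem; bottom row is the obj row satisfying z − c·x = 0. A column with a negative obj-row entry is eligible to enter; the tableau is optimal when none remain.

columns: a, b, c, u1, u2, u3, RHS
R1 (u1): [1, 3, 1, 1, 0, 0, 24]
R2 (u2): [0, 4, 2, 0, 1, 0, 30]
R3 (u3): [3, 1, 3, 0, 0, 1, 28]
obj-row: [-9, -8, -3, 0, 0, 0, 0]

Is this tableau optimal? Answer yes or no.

no

The obj-row has a negative entry -9 in column a, so it is not optimal.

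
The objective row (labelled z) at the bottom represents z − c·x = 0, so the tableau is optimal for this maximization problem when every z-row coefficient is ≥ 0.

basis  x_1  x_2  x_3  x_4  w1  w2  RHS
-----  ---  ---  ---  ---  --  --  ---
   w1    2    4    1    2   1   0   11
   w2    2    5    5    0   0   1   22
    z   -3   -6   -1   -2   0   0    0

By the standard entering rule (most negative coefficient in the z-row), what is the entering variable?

x_2

Negative z-row entries: x_1: -3, x_2: -6, x_3: -1, x_4: -2.
The most negative is -6 in column x_2, so x_2 enters.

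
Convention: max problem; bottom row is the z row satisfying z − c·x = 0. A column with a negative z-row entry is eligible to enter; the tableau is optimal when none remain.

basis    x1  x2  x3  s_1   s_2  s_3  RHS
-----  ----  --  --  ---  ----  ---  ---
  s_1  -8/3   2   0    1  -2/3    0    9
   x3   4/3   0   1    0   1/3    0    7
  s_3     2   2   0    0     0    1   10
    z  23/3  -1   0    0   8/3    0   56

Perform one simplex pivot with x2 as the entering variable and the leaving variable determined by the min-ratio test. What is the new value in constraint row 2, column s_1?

Ratio test on column x2 — row 1: 9/2 = 9/2; row 2: entry 0 ≤ 0; row 3: 10/2 = 5. Minimum is 9/2 at row 1 (s_1 leaves); pivot element 2.
Divide row 1 by 2; eliminate column x2 from the other rows.
Row 2 update in column s_1: 0 − 0·(1/2) = 0.

0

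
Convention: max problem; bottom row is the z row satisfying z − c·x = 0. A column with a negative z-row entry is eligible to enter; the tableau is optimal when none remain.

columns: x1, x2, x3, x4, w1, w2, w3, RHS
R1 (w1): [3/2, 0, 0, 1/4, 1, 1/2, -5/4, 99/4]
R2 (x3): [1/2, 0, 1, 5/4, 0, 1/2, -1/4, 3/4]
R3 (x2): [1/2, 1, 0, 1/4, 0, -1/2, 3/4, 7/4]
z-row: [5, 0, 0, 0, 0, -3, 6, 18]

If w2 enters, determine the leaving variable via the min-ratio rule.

Column w2 entries and ratios — w1: (99/4)/(1/2) = 99/2; x3: (3/4)/(1/2) = 3/2; x2: -1/2 ≤ 0, skip.
Smallest ratio is 3/2 in the row of x3, so x3 leaves.

x3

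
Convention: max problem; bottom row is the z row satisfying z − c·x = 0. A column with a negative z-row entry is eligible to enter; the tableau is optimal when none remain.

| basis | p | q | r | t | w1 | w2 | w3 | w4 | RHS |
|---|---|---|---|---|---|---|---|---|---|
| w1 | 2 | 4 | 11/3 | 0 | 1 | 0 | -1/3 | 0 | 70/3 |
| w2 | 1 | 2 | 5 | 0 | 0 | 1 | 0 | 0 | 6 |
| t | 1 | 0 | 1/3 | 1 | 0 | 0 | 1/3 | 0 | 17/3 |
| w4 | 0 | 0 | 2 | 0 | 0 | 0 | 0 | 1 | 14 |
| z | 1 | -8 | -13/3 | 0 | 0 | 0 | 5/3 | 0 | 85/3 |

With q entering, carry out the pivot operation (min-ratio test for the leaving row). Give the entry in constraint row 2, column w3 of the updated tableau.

Ratio test on column q — row 1: (70/3)/4 = 35/6; row 2: 6/2 = 3; row 3: entry 0 ≤ 0; row 4: entry 0 ≤ 0. Minimum is 3 at row 2 (w2 leaves); pivot element 2.
Divide row 2 by 2; eliminate column q from the other rows.
In the new row 2, the w3 entry is the old entry divided by the pivot: 0/2 = 0.

0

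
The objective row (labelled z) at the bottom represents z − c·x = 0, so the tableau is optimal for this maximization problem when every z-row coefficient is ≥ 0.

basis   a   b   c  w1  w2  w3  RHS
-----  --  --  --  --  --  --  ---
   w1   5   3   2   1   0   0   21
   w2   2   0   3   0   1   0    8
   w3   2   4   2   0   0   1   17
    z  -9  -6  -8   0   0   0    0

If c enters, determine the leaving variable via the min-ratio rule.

Column c entries and ratios — w1: 21/2 = 21/2; w2: 8/3 = 8/3; w3: 17/2 = 17/2.
Smallest ratio is 8/3 in the row of w2, so w2 leaves.

w2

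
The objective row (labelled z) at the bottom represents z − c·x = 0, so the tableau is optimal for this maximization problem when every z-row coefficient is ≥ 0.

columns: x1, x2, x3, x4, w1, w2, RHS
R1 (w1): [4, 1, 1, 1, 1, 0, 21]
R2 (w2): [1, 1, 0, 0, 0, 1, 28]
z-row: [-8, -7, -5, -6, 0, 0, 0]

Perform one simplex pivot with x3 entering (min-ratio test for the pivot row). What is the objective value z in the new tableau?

Ratio test on column x3 — row 1: 21/1 = 21; row 2: entry 0 ≤ 0. Minimum is 21 at row 1 (w1 leaves); pivot element 1.
Pivot on row 1; the z-row RHS becomes 0 − (-5)·21 = 105.

105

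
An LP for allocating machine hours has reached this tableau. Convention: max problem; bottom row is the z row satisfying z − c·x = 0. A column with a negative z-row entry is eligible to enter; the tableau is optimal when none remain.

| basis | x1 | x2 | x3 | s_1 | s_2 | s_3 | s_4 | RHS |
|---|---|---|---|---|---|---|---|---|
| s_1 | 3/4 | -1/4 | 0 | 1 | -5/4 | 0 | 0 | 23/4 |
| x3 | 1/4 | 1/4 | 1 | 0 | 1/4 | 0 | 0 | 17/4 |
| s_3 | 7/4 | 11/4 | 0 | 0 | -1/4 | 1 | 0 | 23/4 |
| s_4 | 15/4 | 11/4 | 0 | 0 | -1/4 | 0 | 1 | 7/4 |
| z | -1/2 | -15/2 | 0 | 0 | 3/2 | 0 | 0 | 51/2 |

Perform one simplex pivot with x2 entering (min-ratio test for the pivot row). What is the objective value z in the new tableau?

333/11

Ratio test on column x2 — row 1: entry -1/4 ≤ 0; row 2: (17/4)/(1/4) = 17; row 3: (23/4)/(11/4) = 23/11; row 4: (7/4)/(11/4) = 7/11. Minimum is 7/11 at row 4 (s_4 leaves); pivot element 11/4.
Pivot on row 4; the z-row RHS becomes 51/2 − (-15/2)·(7/11) = 333/11.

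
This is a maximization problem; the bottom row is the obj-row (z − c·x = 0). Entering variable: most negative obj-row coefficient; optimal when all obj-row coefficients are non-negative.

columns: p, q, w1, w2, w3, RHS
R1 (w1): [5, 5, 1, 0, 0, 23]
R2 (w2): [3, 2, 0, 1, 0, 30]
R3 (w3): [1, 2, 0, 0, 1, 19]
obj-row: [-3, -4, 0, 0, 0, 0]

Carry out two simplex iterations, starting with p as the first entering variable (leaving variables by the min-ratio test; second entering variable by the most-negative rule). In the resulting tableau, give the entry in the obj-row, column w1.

Ratio test on column p — row 1: 23/5 = 23/5; row 2: 30/3 = 10; row 3: 19/1 = 19. Minimum is 23/5 at row 1 (w1 leaves); pivot element 5.
Divide row 1 by 5; eliminate column p from the other rows.
Second iteration: most negative obj-row entry is -1 in column q, so q enters.
Ratio test on column q — row 1: (23/5)/1 = 23/5; row 2: entry -1 ≤ 0; row 3: (72/5)/1 = 72/5. Minimum is 23/5 at row 1 (p leaves); pivot element 1.
Divide row 1 by 1; eliminate column q from the other rows.
After both pivots, the entry at the obj-row, column w1 is 4/5.

4/5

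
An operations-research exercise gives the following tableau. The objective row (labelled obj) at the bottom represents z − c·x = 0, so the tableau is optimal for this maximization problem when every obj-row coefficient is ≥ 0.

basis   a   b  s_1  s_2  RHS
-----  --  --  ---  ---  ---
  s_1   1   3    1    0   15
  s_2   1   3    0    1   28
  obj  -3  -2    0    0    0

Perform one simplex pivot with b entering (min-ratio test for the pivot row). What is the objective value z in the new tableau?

Ratio test on column b — row 1: 15/3 = 5; row 2: 28/3 = 28/3. Minimum is 5 at row 1 (s_1 leaves); pivot element 3.
Pivot on row 1; the obj-row RHS becomes 0 − (-2)·5 = 10.

10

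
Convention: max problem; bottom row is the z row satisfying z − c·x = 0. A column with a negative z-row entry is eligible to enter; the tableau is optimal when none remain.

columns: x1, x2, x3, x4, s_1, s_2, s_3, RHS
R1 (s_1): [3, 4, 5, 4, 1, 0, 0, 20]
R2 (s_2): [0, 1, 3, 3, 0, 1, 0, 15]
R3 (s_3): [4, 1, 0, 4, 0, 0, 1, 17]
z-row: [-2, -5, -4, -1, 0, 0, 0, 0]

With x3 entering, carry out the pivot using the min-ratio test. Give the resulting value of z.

Ratio test on column x3 — row 1: 20/5 = 4; row 2: 15/3 = 5; row 3: entry 0 ≤ 0. Minimum is 4 at row 1 (s_1 leaves); pivot element 5.
Pivot on row 1; the z-row RHS becomes 0 − (-4)·4 = 16.

16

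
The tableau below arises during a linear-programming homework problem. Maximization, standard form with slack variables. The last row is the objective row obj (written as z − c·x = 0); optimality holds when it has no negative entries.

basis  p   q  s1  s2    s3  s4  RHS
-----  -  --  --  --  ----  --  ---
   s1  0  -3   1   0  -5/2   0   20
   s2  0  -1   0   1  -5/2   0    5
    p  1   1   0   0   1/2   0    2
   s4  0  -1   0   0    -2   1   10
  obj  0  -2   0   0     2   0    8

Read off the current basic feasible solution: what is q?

q is not in the basis, so in the current basic feasible solution q = 0.

0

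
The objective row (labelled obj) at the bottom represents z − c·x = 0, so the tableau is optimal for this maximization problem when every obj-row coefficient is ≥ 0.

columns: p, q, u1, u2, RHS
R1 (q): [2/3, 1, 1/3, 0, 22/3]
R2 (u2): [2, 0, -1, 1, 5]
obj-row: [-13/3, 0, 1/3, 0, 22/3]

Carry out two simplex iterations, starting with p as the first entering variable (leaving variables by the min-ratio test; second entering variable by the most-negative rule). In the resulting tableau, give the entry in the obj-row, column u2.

5/4

Ratio test on column p — row 1: (22/3)/(2/3) = 11; row 2: 5/2 = 5/2. Minimum is 5/2 at row 2 (u2 leaves); pivot element 2.
Divide row 2 by 2; eliminate column p from the other rows.
Second iteration: most negative obj-row entry is -11/6 in column u1, so u1 enters.
Ratio test on column u1 — row 1: (17/3)/(2/3) = 17/2; row 2: entry -1/2 ≤ 0. Minimum is 17/2 at row 1 (q leaves); pivot element 2/3.
Divide row 1 by 2/3; eliminate column u1 from the other rows.
After both pivots, the entry at the obj-row, column u2 is 5/4.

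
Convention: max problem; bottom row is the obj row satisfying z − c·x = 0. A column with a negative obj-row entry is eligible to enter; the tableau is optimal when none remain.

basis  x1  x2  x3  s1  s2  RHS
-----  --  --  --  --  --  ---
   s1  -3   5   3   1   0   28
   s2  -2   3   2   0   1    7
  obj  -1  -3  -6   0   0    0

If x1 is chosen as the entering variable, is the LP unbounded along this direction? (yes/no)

yes

Every constraint-row entry in column x1 is ≤ 0, so increasing x1 is unbounded.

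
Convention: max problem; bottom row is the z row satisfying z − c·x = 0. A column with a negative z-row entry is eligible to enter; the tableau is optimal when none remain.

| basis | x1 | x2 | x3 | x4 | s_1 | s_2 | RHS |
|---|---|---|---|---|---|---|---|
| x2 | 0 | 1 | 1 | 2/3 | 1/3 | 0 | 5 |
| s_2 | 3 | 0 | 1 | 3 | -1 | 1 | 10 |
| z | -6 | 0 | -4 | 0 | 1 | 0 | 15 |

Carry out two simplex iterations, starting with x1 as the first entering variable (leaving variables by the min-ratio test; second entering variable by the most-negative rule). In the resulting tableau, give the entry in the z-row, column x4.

22/3

Ratio test on column x1 — row 1: entry 0 ≤ 0; row 2: 10/3 = 10/3. Minimum is 10/3 at row 2 (s_2 leaves); pivot element 3.
Divide row 2 by 3; eliminate column x1 from the other rows.
Second iteration: most negative z-row entry is -2 in column x3, so x3 enters.
Ratio test on column x3 — row 1: 5/1 = 5; row 2: (10/3)/(1/3) = 10. Minimum is 5 at row 1 (x2 leaves); pivot element 1.
Divide row 1 by 1; eliminate column x3 from the other rows.
After both pivots, the entry at the z-row, column x4 is 22/3.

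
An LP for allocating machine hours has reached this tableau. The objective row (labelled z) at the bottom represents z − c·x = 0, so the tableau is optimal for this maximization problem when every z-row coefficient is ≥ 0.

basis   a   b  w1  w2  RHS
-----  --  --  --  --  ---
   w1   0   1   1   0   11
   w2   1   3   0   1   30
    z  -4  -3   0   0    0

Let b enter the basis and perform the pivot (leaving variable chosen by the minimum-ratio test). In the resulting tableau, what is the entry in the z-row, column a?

-3

Ratio test on column b — row 1: 11/1 = 11; row 2: 30/3 = 10. Minimum is 10 at row 2 (w2 leaves); pivot element 3.
Divide row 2 by 3; eliminate column b from the other rows.
z-row update in column a: -4 − (-3)·(1/3) = -3.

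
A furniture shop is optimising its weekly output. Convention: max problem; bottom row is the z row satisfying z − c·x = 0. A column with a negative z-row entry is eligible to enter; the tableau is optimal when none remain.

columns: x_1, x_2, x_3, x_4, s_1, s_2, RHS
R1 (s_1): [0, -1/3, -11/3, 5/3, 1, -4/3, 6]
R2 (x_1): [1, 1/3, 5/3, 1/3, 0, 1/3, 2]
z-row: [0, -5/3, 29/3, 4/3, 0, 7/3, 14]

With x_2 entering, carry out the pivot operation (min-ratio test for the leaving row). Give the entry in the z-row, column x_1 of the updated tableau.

5

Ratio test on column x_2 — row 1: entry -1/3 ≤ 0; row 2: 2/(1/3) = 6. Minimum is 6 at row 2 (x_1 leaves); pivot element 1/3.
Divide row 2 by 1/3; eliminate column x_2 from the other rows.
z-row update in column x_1: 0 − (-5/3)·3 = 5.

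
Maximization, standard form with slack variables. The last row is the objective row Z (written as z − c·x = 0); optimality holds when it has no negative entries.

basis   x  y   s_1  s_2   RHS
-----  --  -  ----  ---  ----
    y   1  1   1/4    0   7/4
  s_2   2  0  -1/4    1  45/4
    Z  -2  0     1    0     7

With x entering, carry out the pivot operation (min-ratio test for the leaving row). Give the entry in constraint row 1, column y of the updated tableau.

1

Ratio test on column x — row 1: (7/4)/1 = 7/4; row 2: (45/4)/2 = 45/8. Minimum is 7/4 at row 1 (y leaves); pivot element 1.
Divide row 1 by 1; eliminate column x from the other rows.
In the new row 1, the y entry is the old entry divided by the pivot: 1/1 = 1.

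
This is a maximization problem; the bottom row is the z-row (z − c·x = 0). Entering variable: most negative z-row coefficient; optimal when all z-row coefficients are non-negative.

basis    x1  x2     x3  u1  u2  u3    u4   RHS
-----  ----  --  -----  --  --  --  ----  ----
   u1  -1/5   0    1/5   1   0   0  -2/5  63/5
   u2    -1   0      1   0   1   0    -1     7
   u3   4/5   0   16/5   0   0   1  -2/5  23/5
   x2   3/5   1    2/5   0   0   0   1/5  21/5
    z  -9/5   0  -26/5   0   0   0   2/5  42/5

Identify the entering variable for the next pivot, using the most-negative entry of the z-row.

Negative z-row entries: x1: -9/5, x3: -26/5.
The most negative is -26/5 in column x3, so x3 enters.

x3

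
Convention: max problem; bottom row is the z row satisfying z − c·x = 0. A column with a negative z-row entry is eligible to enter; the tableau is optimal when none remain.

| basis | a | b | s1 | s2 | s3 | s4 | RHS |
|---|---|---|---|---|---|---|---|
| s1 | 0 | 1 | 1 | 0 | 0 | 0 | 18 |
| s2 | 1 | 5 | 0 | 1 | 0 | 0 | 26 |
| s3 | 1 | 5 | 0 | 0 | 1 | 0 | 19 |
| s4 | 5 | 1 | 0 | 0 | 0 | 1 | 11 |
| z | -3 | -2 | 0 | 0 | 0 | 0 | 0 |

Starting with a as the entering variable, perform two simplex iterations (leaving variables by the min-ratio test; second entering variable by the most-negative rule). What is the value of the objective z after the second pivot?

Ratio test on column a — row 1: entry 0 ≤ 0; row 2: 26/1 = 26; row 3: 19/1 = 19; row 4: 11/5 = 11/5. Minimum is 11/5 at row 4 (s4 leaves); pivot element 5.
Pivot on row 4; the z-row RHS becomes 0 − (-3)·(11/5) = 33/5.
Next entering variable (most negative z-row entry -7/5): b.
Ratio test on column b — row 1: 18/1 = 18; row 2: (119/5)/(24/5) = 119/24; row 3: (84/5)/(24/5) = 7/2; row 4: (11/5)/(1/5) = 11. Minimum is 7/2 at row 3 (s3 leaves); pivot element 24/5.
After the second pivot the z-row RHS is 33/5 − (-7/5)·(7/2) = 23/2.

23/2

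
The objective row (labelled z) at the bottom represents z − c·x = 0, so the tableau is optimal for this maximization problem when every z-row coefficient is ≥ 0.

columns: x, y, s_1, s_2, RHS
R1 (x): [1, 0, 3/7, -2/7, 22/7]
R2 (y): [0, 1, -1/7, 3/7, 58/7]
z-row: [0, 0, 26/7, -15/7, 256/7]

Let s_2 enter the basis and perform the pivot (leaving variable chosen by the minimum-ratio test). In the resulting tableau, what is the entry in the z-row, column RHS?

78

Ratio test on column s_2 — row 1: entry -2/7 ≤ 0; row 2: (58/7)/(3/7) = 58/3. Minimum is 58/3 at row 2 (y leaves); pivot element 3/7.
Divide row 2 by 3/7; eliminate column s_2 from the other rows.
z-row update in column RHS: 256/7 − (-15/7)·(58/3) = 78.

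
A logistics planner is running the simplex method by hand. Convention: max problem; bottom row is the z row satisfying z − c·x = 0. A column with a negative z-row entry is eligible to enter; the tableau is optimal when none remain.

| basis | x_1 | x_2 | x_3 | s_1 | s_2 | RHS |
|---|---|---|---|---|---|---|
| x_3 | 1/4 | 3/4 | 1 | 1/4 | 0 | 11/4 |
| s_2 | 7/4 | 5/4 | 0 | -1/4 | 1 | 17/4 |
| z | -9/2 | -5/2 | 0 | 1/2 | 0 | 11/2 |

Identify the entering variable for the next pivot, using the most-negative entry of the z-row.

Negative z-row entries: x_1: -9/2, x_2: -5/2.
The most negative is -9/2 in column x_1, so x_1 enters.

x_1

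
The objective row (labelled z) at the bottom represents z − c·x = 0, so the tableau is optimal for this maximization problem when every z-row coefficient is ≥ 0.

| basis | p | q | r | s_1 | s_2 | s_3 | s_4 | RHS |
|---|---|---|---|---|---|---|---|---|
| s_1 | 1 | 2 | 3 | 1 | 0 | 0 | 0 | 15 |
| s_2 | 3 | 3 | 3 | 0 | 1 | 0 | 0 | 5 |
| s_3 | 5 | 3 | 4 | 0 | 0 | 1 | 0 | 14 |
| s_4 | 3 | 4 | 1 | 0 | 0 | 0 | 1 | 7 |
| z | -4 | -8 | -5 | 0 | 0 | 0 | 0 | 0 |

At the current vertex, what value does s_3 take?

s_3 is basic (row 3); its value is the RHS of that row, 14.

14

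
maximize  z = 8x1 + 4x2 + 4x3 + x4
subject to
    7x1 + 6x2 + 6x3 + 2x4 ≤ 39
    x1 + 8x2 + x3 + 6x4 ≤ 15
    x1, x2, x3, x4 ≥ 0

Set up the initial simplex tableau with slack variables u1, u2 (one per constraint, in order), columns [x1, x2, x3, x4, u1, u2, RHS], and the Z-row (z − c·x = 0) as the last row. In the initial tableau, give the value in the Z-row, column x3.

The Z-row carries the negated objective coefficients: the x3 entry is -4.

-4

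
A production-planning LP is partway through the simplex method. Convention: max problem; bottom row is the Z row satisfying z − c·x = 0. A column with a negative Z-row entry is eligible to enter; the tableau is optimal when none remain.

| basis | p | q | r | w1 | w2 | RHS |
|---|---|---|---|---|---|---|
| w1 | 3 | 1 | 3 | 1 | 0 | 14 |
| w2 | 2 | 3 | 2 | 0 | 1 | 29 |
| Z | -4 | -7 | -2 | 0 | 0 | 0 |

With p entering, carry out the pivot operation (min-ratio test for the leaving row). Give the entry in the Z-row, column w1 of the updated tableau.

Ratio test on column p — row 1: 14/3 = 14/3; row 2: 29/2 = 29/2. Minimum is 14/3 at row 1 (w1 leaves); pivot element 3.
Divide row 1 by 3; eliminate column p from the other rows.
Z-row update in column w1: 0 − (-4)·(1/3) = 4/3.

4/3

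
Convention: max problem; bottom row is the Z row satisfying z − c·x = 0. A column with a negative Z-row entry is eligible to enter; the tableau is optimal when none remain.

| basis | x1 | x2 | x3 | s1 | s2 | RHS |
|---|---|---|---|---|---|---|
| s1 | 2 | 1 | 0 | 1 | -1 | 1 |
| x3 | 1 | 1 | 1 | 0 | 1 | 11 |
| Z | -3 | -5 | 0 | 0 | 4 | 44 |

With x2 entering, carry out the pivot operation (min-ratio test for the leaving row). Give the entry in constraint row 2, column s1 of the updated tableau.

-1

Ratio test on column x2 — row 1: 1/1 = 1; row 2: 11/1 = 11. Minimum is 1 at row 1 (s1 leaves); pivot element 1.
Divide row 1 by 1; eliminate column x2 from the other rows.
Row 2 update in column s1: 0 − 1·1 = -1.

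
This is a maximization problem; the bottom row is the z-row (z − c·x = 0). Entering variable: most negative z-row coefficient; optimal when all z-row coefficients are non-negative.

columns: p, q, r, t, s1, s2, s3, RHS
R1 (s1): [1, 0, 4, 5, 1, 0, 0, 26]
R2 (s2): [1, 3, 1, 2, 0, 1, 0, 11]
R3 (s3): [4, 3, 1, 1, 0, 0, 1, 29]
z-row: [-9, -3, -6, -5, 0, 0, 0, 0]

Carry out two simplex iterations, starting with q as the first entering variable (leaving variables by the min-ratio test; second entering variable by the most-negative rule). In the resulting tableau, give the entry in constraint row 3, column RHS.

6

Ratio test on column q — row 1: entry 0 ≤ 0; row 2: 11/3 = 11/3; row 3: 29/3 = 29/3. Minimum is 11/3 at row 2 (s2 leaves); pivot element 3.
Divide row 2 by 3; eliminate column q from the other rows.
Second iteration: most negative z-row entry is -8 in column p, so p enters.
Ratio test on column p — row 1: 26/1 = 26; row 2: (11/3)/(1/3) = 11; row 3: 18/3 = 6. Minimum is 6 at row 3 (s3 leaves); pivot element 3.
Divide row 3 by 3; eliminate column p from the other rows.
After both pivots, the entry at constraint row 3, column RHS is 6.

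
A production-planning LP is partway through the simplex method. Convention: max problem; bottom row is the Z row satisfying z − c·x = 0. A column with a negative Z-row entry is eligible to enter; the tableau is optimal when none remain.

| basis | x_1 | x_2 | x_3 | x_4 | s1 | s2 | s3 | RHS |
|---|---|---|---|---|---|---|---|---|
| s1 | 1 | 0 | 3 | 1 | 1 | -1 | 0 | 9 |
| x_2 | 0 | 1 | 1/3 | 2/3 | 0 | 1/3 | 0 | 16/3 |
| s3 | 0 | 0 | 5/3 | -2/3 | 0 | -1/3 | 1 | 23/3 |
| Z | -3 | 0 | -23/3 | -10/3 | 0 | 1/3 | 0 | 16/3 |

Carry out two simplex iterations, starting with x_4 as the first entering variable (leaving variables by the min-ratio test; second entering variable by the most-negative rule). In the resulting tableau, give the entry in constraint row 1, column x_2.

-3/5

Ratio test on column x_4 — row 1: 9/1 = 9; row 2: (16/3)/(2/3) = 8; row 3: entry -2/3 ≤ 0. Minimum is 8 at row 2 (x_2 leaves); pivot element 2/3.
Divide row 2 by 2/3; eliminate column x_4 from the other rows.
Second iteration: most negative Z-row entry is -6 in column x_3, so x_3 enters.
Ratio test on column x_3 — row 1: 1/(5/2) = 2/5; row 2: 8/(1/2) = 16; row 3: 13/2 = 13/2. Minimum is 2/5 at row 1 (s1 leaves); pivot element 5/2.
Divide row 1 by 5/2; eliminate column x_3 from the other rows.
After both pivots, the entry at constraint row 1, column x_2 is -3/5.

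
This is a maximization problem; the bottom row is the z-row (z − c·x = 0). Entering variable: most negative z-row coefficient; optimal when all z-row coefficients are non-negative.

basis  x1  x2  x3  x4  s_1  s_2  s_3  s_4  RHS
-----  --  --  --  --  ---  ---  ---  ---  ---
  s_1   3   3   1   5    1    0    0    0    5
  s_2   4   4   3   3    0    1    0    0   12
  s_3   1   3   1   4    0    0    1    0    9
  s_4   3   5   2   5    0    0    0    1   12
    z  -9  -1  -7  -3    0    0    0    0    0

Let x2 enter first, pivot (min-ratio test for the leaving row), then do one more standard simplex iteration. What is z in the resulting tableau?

Ratio test on column x2 — row 1: 5/3 = 5/3; row 2: 12/4 = 3; row 3: 9/3 = 3; row 4: 12/5 = 12/5. Minimum is 5/3 at row 1 (s_1 leaves); pivot element 3.
Pivot on row 1; the z-row RHS becomes 0 − (-1)·(5/3) = 5/3.
Next entering variable (most negative z-row entry -8): x1.
Ratio test on column x1 — row 1: (5/3)/1 = 5/3; row 2: entry 0 ≤ 0; row 3: entry -2 ≤ 0; row 4: entry -2 ≤ 0. Minimum is 5/3 at row 1 (x2 leaves); pivot element 1.
After the second pivot the z-row RHS is 5/3 − (-8)·(5/3) = 15.

15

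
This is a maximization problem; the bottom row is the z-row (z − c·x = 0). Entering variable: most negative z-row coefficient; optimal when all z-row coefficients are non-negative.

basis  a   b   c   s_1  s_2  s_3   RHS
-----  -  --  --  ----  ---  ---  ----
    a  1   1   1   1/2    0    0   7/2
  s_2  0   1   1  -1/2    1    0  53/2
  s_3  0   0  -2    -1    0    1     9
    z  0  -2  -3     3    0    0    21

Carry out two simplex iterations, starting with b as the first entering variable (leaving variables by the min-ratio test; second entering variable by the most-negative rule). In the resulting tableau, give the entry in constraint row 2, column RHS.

23

Ratio test on column b — row 1: (7/2)/1 = 7/2; row 2: (53/2)/1 = 53/2; row 3: entry 0 ≤ 0. Minimum is 7/2 at row 1 (a leaves); pivot element 1.
Divide row 1 by 1; eliminate column b from the other rows.
Second iteration: most negative z-row entry is -1 in column c, so c enters.
Ratio test on column c — row 1: (7/2)/1 = 7/2; row 2: entry 0 ≤ 0; row 3: entry -2 ≤ 0. Minimum is 7/2 at row 1 (b leaves); pivot element 1.
Divide row 1 by 1; eliminate column c from the other rows.
After both pivots, the entry at constraint row 2, column RHS is 23.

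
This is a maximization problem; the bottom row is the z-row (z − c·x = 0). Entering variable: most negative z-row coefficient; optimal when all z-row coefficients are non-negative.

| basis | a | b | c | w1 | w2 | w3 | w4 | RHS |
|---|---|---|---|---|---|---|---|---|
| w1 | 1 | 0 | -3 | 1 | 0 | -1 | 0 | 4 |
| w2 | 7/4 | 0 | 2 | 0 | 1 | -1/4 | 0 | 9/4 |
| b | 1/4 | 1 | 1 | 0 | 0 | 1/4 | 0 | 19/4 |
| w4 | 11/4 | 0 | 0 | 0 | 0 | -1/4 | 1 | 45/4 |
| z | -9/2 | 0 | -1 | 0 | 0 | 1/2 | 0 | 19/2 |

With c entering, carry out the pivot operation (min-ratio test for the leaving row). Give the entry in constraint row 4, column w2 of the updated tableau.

Ratio test on column c — row 1: entry -3 ≤ 0; row 2: (9/4)/2 = 9/8; row 3: (19/4)/1 = 19/4; row 4: entry 0 ≤ 0. Minimum is 9/8 at row 2 (w2 leaves); pivot element 2.
Divide row 2 by 2; eliminate column c from the other rows.
Row 4 update in column w2: 0 − 0·(1/2) = 0.

0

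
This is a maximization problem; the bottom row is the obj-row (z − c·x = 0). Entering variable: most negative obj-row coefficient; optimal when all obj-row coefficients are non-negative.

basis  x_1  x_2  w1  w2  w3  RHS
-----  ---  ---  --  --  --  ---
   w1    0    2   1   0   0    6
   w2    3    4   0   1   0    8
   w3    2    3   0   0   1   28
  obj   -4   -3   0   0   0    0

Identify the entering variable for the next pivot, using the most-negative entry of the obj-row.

x_1

Negative obj-row entries: x_1: -4, x_2: -3.
The most negative is -4 in column x_1, so x_1 enters.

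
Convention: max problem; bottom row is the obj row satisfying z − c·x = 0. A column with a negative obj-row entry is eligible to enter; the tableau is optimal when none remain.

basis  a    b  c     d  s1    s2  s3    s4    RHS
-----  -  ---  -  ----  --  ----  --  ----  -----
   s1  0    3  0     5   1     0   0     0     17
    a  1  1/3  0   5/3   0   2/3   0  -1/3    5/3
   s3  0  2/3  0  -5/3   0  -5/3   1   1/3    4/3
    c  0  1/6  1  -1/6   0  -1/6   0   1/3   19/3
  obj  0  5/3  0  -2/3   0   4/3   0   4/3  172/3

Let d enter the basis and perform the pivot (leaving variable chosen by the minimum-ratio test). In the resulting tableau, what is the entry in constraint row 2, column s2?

2/5

Ratio test on column d — row 1: 17/5 = 17/5; row 2: (5/3)/(5/3) = 1; row 3: entry -5/3 ≤ 0; row 4: entry -1/6 ≤ 0. Minimum is 1 at row 2 (a leaves); pivot element 5/3.
Divide row 2 by 5/3; eliminate column d from the other rows.
In the new row 2, the s2 entry is the old entry divided by the pivot: (2/3)/(5/3) = 2/5.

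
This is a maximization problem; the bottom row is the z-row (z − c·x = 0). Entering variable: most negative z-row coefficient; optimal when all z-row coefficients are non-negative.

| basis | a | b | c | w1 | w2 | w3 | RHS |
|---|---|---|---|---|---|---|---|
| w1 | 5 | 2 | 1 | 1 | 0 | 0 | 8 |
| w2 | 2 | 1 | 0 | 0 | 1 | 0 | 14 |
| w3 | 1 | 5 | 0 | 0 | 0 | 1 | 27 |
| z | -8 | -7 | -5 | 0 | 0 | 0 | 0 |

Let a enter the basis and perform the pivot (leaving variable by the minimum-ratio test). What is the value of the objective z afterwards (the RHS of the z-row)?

64/5

Ratio test on column a — row 1: 8/5 = 8/5; row 2: 14/2 = 7; row 3: 27/1 = 27. Minimum is 8/5 at row 1 (w1 leaves); pivot element 5.
Pivot on row 1; the z-row RHS becomes 0 − (-8)·(8/5) = 64/5.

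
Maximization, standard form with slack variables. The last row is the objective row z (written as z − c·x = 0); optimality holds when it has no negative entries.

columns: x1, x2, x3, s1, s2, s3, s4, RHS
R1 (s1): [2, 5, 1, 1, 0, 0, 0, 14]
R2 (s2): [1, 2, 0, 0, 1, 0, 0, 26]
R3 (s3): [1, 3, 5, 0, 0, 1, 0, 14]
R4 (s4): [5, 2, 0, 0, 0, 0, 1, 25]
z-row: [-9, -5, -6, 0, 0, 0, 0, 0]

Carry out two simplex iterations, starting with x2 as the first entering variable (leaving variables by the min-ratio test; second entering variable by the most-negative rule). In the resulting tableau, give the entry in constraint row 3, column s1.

-13/21

Ratio test on column x2 — row 1: 14/5 = 14/5; row 2: 26/2 = 13; row 3: 14/3 = 14/3; row 4: 25/2 = 25/2. Minimum is 14/5 at row 1 (s1 leaves); pivot element 5.
Divide row 1 by 5; eliminate column x2 from the other rows.
Second iteration: most negative z-row entry is -7 in column x1, so x1 enters.
Ratio test on column x1 — row 1: (14/5)/(2/5) = 7; row 2: (102/5)/(1/5) = 102; row 3: entry -1/5 ≤ 0; row 4: (97/5)/(21/5) = 97/21. Minimum is 97/21 at row 4 (s4 leaves); pivot element 21/5.
Divide row 4 by 21/5; eliminate column x1 from the other rows.
After both pivots, the entry at constraint row 3, column s1 is -13/21.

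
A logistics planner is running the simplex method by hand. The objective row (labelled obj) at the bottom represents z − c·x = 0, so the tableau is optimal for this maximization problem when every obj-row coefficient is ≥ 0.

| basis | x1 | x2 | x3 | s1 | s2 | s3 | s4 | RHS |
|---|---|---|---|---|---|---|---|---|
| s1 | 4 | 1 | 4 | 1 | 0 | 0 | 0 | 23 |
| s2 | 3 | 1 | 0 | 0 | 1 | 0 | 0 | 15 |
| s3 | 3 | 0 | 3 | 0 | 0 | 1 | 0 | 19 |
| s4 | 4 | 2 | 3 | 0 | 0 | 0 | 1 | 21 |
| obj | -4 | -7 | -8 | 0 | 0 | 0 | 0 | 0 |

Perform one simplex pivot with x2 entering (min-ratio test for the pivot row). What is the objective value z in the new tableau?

Ratio test on column x2 — row 1: 23/1 = 23; row 2: 15/1 = 15; row 3: entry 0 ≤ 0; row 4: 21/2 = 21/2. Minimum is 21/2 at row 4 (s4 leaves); pivot element 2.
Pivot on row 4; the obj-row RHS becomes 0 − (-7)·(21/2) = 147/2.

147/2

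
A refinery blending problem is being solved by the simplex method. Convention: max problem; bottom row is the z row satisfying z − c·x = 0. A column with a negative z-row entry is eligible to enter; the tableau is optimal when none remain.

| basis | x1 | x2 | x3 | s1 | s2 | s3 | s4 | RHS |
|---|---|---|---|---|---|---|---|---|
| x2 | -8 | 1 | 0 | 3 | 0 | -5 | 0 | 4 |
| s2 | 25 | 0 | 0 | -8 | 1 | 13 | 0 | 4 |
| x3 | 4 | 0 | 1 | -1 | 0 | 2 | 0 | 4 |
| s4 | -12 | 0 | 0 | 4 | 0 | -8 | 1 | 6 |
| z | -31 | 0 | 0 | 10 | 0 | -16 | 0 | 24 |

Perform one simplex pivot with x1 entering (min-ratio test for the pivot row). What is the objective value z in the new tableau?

724/25

Ratio test on column x1 — row 1: entry -8 ≤ 0; row 2: 4/25 = 4/25; row 3: 4/4 = 1; row 4: entry -12 ≤ 0. Minimum is 4/25 at row 2 (s2 leaves); pivot element 25.
Pivot on row 2; the z-row RHS becomes 24 − (-31)·(4/25) = 724/25.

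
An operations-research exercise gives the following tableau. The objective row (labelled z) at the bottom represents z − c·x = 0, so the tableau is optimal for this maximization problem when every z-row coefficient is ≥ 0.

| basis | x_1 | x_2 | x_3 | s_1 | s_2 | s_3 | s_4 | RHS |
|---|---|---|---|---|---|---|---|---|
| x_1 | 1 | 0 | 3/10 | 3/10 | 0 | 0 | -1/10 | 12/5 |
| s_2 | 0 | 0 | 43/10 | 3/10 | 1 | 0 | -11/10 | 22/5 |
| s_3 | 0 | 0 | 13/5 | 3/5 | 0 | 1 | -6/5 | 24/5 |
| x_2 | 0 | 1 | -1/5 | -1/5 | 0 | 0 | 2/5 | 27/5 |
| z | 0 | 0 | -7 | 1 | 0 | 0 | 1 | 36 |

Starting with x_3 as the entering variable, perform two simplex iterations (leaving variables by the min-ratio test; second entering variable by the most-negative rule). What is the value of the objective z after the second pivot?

Ratio test on column x_3 — row 1: (12/5)/(3/10) = 8; row 2: (22/5)/(43/10) = 44/43; row 3: (24/5)/(13/5) = 24/13; row 4: entry -1/5 ≤ 0. Minimum is 44/43 at row 2 (s_2 leaves); pivot element 43/10.
Pivot on row 2; the z-row RHS becomes 36 − (-7)·(44/43) = 1856/43.
Next entering variable (most negative z-row entry -34/43): s_4.
Ratio test on column s_4 — row 1: entry -1/43 ≤ 0; row 2: entry -11/43 ≤ 0; row 3: entry -23/43 ≤ 0; row 4: (241/43)/(15/43) = 241/15. Minimum is 241/15 at row 4 (x_2 leaves); pivot element 15/43.
After the second pivot the z-row RHS is 1856/43 − (-34/43)·(241/15) = 838/15.

838/15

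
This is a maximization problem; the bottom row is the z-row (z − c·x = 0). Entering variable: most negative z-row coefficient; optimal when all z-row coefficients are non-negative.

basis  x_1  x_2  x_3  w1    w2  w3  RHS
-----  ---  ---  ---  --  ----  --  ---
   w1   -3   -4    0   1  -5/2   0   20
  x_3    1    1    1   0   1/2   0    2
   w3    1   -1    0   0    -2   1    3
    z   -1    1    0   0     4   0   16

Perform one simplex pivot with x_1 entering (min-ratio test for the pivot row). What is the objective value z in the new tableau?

Ratio test on column x_1 — row 1: entry -3 ≤ 0; row 2: 2/1 = 2; row 3: 3/1 = 3. Minimum is 2 at row 2 (x_3 leaves); pivot element 1.
Pivot on row 2; the z-row RHS becomes 16 − (-1)·2 = 18.

18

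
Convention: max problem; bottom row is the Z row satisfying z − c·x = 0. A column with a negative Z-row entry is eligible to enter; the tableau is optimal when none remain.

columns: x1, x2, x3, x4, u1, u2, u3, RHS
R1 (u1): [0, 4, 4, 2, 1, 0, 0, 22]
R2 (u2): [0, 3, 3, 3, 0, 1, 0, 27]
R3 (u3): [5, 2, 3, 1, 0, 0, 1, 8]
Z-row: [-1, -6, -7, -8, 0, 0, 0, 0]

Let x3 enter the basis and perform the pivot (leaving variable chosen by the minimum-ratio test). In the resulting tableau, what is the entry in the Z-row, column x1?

32/3

Ratio test on column x3 — row 1: 22/4 = 11/2; row 2: 27/3 = 9; row 3: 8/3 = 8/3. Minimum is 8/3 at row 3 (u3 leaves); pivot element 3.
Divide row 3 by 3; eliminate column x3 from the other rows.
Z-row update in column x1: -1 − (-7)·(5/3) = 32/3.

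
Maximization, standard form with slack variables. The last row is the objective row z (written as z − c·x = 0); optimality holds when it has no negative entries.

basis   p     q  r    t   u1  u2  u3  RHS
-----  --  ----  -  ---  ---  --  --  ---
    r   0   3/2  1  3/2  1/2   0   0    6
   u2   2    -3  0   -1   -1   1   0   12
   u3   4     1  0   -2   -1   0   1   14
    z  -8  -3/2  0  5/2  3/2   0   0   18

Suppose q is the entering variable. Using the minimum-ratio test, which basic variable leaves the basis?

r

Column q entries and ratios — r: 6/(3/2) = 4; u2: -3 ≤ 0, skip; u3: 14/1 = 14.
Smallest ratio is 4 in the row of r, so r leaves.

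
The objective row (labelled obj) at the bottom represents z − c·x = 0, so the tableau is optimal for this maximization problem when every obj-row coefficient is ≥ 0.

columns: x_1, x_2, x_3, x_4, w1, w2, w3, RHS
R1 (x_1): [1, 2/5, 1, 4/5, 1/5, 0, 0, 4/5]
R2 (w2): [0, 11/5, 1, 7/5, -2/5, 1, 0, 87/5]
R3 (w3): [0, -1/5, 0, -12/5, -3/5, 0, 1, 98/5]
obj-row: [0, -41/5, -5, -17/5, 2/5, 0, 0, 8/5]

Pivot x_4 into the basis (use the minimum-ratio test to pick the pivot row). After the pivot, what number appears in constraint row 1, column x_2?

1/2

Ratio test on column x_4 — row 1: (4/5)/(4/5) = 1; row 2: (87/5)/(7/5) = 87/7; row 3: entry -12/5 ≤ 0. Minimum is 1 at row 1 (x_1 leaves); pivot element 4/5.
Divide row 1 by 4/5; eliminate column x_4 from the other rows.
In the new row 1, the x_2 entry is the old entry divided by the pivot: (2/5)/(4/5) = 1/2.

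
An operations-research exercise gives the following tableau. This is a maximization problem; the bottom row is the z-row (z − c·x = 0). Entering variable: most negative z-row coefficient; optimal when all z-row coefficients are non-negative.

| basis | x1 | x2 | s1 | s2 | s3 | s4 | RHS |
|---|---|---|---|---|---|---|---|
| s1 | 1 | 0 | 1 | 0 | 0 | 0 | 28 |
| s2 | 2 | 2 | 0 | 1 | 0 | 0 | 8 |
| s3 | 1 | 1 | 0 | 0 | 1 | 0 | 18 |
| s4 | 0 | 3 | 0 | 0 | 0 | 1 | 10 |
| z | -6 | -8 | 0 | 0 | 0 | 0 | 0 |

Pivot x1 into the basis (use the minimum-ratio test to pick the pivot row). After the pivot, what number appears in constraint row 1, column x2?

-1

Ratio test on column x1 — row 1: 28/1 = 28; row 2: 8/2 = 4; row 3: 18/1 = 18; row 4: entry 0 ≤ 0. Minimum is 4 at row 2 (s2 leaves); pivot element 2.
Divide row 2 by 2; eliminate column x1 from the other rows.
Row 1 update in column x2: 0 − 1·1 = -1.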